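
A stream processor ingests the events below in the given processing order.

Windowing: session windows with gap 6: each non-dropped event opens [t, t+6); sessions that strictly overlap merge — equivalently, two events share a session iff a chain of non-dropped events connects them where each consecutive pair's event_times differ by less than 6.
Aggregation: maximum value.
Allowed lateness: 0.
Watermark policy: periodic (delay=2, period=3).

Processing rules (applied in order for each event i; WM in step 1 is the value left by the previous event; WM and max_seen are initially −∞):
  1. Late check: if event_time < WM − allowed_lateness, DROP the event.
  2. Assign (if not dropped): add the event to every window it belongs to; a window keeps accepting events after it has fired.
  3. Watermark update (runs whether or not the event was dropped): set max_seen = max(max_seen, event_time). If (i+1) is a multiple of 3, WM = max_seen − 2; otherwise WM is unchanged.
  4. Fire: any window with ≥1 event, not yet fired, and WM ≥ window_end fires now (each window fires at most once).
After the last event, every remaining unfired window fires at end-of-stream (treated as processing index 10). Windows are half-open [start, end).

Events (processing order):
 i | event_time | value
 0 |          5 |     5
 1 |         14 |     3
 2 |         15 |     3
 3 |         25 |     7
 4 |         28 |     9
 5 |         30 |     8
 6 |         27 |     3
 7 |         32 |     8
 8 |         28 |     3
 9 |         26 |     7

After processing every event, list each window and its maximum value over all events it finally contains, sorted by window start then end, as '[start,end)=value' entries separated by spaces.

i=0 t=5 v=5: → [5,11); WM=−∞
i=1 t=14 v=3: → [14,20); WM=−∞
i=2 t=15 v=3: → [14,21); WM=13
i=3 t=25 v=7: → [25,31); WM=13
i=4 t=28 v=9: → [25,34); WM=13
i=5 t=30 v=8: → [25,36); WM=28
i=6 t=27 v=3: DROP (t<28-0); WM=28
i=7 t=32 v=8: → [25,38); WM=28
i=8 t=28 v=3: → [25,38); WM=30
i=9 t=26 v=7: DROP (t<30-0); WM=30

[5,11)=5 [14,21)=3 [25,38)=9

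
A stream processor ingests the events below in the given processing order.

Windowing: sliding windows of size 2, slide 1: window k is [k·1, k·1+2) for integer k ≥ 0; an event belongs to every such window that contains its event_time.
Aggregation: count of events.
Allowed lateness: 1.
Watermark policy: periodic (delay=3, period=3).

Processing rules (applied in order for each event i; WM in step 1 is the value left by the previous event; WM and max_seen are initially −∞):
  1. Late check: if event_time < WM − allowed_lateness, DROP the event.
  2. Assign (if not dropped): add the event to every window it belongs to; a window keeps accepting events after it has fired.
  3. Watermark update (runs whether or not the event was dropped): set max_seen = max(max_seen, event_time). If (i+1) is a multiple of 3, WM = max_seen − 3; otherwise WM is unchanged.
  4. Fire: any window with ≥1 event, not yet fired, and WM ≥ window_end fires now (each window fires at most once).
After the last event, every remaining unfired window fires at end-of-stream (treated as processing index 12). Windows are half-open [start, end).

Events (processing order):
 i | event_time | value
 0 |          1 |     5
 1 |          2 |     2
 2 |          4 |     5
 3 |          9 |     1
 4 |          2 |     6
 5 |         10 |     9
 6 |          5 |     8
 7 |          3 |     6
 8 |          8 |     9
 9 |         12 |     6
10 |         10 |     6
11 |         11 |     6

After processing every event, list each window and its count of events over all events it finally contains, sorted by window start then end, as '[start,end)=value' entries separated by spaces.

i=0 t=1 v=5: → [1,3),[0,2); WM=−∞
i=1 t=2 v=2: → [2,4),[1,3); WM=−∞
i=2 t=4 v=5: → [4,6),[3,5); WM=1
i=3 t=9 v=1: → [9,11),[8,10); WM=1
i=4 t=2 v=6: → [2,4),[1,3); WM=1
i=5 t=10 v=9: → [10,12),[9,11); WM=7; [0,2) fires=1 [1,3) fires=3 [2,4) fires=2 [3,5) fires=1 [4,6) fires=1
i=6 t=5 v=8: DROP (t<7-1); WM=7
i=7 t=3 v=6: DROP (t<7-1); WM=7
i=8 t=8 v=9: → [8,10),[7,9); WM=7
i=9 t=12 v=6: → [12,14),[11,13); WM=7
i=10 t=10 v=6: → [10,12),[9,11); WM=7
i=11 t=11 v=6: → [11,13),[10,12); WM=9; [7,9) fires=1

[0,2)=1 [1,3)=3 [2,4)=2 [3,5)=1 [4,6)=1 [7,9)=1 [8,10)=2 [9,11)=3 [10,12)=3 [11,13)=2 [12,14)=1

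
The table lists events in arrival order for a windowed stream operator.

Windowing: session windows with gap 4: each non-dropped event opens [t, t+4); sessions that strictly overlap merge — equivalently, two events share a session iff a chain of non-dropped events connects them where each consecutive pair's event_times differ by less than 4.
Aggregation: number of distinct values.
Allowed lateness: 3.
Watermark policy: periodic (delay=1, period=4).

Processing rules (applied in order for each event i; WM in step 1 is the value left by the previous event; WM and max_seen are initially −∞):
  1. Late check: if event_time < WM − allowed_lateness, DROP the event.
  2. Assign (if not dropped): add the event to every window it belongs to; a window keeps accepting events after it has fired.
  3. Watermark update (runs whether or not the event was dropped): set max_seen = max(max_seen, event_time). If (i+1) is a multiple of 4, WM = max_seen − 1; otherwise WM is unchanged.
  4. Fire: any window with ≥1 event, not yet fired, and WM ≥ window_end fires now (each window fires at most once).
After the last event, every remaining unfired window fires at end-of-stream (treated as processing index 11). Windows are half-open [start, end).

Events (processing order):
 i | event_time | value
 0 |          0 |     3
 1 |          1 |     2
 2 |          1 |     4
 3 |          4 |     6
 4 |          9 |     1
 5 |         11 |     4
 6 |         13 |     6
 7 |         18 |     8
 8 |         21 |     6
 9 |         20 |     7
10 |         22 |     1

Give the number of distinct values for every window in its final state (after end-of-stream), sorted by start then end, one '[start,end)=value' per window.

[0,8)=4 [9,17)=3 [18,26)=4

i=0 t=0 v=3: → [0,4); WM=−∞
i=1 t=1 v=2: → [0,5); WM=−∞
i=2 t=1 v=4: → [0,5); WM=−∞
i=3 t=4 v=6: → [0,8); WM=3
i=4 t=9 v=1: → [9,13); WM=3
i=5 t=11 v=4: → [9,15); WM=3
i=6 t=13 v=6: → [9,17); WM=3
i=7 t=18 v=8: → [18,22); WM=17
i=8 t=21 v=6: → [18,25); WM=17
i=9 t=20 v=7: → [18,25); WM=17
i=10 t=22 v=1: → [18,26); WM=17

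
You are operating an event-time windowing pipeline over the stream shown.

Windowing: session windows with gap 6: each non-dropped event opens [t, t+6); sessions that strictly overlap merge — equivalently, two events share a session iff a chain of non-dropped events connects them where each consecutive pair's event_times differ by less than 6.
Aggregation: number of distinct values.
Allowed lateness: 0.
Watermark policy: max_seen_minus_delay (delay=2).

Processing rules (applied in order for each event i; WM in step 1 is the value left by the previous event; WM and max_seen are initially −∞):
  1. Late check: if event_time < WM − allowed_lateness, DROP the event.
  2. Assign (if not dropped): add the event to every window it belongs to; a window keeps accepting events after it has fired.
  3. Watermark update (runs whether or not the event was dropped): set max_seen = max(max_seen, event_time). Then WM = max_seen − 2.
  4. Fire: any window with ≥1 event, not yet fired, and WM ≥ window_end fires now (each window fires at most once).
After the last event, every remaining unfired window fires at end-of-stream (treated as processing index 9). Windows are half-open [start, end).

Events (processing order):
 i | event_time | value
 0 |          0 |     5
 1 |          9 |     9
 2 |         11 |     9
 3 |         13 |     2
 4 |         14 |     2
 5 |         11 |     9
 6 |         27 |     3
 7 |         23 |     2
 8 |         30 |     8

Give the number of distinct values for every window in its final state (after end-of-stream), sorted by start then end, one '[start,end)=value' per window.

i=0 t=0 v=5: → [0,6); WM=-2
i=1 t=9 v=9: → [9,15); WM=7
i=2 t=11 v=9: → [9,17); WM=9
i=3 t=13 v=2: → [9,19); WM=11
i=4 t=14 v=2: → [9,20); WM=12
i=5 t=11 v=9: DROP (t<12-0); WM=12
i=6 t=27 v=3: → [27,33); WM=25
i=7 t=23 v=2: DROP (t<25-0); WM=25
i=8 t=30 v=8: → [27,36); WM=28

[0,6)=1 [9,20)=2 [27,36)=2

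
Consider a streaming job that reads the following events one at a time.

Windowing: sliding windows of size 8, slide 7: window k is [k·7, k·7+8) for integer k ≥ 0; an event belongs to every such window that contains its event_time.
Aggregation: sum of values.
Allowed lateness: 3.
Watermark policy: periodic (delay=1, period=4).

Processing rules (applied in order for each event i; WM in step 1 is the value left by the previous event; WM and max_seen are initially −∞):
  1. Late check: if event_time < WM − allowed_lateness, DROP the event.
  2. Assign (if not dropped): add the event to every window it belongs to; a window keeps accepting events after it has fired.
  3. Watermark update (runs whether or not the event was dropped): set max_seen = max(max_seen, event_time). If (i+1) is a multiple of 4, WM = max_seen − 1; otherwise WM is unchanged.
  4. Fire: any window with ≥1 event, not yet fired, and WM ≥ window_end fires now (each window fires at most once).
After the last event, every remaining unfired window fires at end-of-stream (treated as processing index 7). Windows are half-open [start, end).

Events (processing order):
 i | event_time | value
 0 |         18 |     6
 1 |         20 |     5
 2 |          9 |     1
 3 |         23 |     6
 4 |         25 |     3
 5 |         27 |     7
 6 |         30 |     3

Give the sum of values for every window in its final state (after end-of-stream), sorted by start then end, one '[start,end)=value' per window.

[7,15)=1 [14,22)=11 [21,29)=16 [28,36)=3

i=0 t=18 v=6: → [14,22); WM=−∞
i=1 t=20 v=5: → [14,22); WM=−∞
i=2 t=9 v=1: → [7,15); WM=−∞
i=3 t=23 v=6: → [21,29); WM=22; [7,15) fires=1 [14,22) fires=11
i=4 t=25 v=3: → [21,29); WM=22
i=5 t=27 v=7: → [21,29); WM=22
i=6 t=30 v=3: → [28,36); WM=22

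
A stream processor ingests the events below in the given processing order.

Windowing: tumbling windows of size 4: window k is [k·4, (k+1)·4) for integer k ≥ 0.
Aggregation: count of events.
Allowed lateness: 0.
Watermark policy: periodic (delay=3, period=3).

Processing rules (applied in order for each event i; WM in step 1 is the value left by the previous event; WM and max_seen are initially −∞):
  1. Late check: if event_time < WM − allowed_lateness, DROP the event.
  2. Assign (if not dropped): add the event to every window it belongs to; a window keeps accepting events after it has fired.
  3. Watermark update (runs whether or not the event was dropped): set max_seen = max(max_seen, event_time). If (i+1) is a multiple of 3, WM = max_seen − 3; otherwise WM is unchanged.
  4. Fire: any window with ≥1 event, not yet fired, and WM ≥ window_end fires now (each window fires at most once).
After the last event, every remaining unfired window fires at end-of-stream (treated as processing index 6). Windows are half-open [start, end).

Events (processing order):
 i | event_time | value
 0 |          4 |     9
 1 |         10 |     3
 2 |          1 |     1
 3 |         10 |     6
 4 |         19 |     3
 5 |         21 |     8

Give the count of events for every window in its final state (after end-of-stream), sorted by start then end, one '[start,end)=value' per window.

[0,4)=1 [4,8)=1 [8,12)=2 [16,20)=1 [20,24)=1

i=0 t=4 v=9: → [4,8); WM=−∞
i=1 t=10 v=3: → [8,12); WM=−∞
i=2 t=1 v=1: → [0,4); WM=7; [0,4) fires=1
i=3 t=10 v=6: → [8,12); WM=7
i=4 t=19 v=3: → [16,20); WM=7
i=5 t=21 v=8: → [20,24); WM=18; [4,8) fires=1 [8,12) fires=2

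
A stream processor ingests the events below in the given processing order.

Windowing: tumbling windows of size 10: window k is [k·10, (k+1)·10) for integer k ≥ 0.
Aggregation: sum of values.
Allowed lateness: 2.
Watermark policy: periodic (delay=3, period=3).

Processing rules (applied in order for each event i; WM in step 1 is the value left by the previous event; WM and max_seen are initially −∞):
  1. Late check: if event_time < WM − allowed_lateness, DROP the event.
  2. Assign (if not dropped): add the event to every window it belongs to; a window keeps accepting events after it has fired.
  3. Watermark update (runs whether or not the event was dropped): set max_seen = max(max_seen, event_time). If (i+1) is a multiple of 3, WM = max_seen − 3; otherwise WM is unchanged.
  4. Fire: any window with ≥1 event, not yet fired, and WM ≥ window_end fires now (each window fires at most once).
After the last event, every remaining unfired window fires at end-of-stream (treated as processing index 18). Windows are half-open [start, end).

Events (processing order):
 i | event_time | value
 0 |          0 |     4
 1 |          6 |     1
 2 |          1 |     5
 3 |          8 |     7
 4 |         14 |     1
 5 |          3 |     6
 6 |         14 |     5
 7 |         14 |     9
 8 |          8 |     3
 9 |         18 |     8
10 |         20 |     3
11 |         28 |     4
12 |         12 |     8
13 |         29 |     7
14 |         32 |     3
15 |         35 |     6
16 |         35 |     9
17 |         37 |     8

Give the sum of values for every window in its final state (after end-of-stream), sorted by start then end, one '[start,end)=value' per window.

i=0 t=0 v=4: → [0,10); WM=−∞
i=1 t=6 v=1: → [0,10); WM=−∞
i=2 t=1 v=5: → [0,10); WM=3
i=3 t=8 v=7: → [0,10); WM=3
i=4 t=14 v=1: → [10,20); WM=3
i=5 t=3 v=6: → [0,10); WM=11; [0,10) fires=23
i=6 t=14 v=5: → [10,20); WM=11
i=7 t=14 v=9: → [10,20); WM=11
i=8 t=8 v=3: DROP (t<11-2); WM=11
i=9 t=18 v=8: → [10,20); WM=11
i=10 t=20 v=3: → [20,30); WM=11
i=11 t=28 v=4: → [20,30); WM=25; [10,20) fires=23
i=12 t=12 v=8: DROP (t<25-2); WM=25
i=13 t=29 v=7: → [20,30); WM=25
i=14 t=32 v=3: → [30,40); WM=29
i=15 t=35 v=6: → [30,40); WM=29
i=16 t=35 v=9: → [30,40); WM=29
i=17 t=37 v=8: → [30,40); WM=34; [20,30) fires=14

[0,10)=23 [10,20)=23 [20,30)=14 [30,40)=26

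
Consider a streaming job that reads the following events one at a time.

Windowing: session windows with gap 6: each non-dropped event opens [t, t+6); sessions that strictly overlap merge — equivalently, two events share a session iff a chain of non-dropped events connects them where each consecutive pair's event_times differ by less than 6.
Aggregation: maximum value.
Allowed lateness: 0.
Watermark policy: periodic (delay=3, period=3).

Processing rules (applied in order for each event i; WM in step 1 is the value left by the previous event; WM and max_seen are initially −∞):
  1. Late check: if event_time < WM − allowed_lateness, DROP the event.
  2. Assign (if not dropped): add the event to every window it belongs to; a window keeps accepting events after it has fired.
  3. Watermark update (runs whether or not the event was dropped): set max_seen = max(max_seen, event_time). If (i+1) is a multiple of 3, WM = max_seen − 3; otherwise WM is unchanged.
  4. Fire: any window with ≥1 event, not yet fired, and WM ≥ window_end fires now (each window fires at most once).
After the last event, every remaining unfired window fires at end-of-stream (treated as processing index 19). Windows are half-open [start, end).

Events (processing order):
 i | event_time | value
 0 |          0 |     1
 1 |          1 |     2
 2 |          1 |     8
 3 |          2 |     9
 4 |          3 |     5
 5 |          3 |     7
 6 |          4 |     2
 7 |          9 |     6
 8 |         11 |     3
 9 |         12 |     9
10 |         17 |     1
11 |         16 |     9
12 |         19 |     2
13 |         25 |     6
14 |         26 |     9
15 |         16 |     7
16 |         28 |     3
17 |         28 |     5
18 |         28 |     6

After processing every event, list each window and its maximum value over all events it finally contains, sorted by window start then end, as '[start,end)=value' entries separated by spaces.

i=0 t=0 v=1: → [0,6); WM=−∞
i=1 t=1 v=2: → [0,7); WM=−∞
i=2 t=1 v=8: → [0,7); WM=-2
i=3 t=2 v=9: → [0,8); WM=-2
i=4 t=3 v=5: → [0,9); WM=-2
i=5 t=3 v=7: → [0,9); WM=0
i=6 t=4 v=2: → [0,10); WM=0
i=7 t=9 v=6: → [0,15); WM=0
i=8 t=11 v=3: → [0,17); WM=8
i=9 t=12 v=9: → [0,18); WM=8
i=10 t=17 v=1: → [0,23); WM=8
i=11 t=16 v=9: → [0,23); WM=14
i=12 t=19 v=2: → [0,25); WM=14
i=13 t=25 v=6: → [25,31); WM=14
i=14 t=26 v=9: → [25,32); WM=23
i=15 t=16 v=7: DROP (t<23-0); WM=23
i=16 t=28 v=3: → [25,34); WM=23
i=17 t=28 v=5: → [25,34); WM=25
i=18 t=28 v=6: → [25,34); WM=25

[0,25)=9 [25,34)=9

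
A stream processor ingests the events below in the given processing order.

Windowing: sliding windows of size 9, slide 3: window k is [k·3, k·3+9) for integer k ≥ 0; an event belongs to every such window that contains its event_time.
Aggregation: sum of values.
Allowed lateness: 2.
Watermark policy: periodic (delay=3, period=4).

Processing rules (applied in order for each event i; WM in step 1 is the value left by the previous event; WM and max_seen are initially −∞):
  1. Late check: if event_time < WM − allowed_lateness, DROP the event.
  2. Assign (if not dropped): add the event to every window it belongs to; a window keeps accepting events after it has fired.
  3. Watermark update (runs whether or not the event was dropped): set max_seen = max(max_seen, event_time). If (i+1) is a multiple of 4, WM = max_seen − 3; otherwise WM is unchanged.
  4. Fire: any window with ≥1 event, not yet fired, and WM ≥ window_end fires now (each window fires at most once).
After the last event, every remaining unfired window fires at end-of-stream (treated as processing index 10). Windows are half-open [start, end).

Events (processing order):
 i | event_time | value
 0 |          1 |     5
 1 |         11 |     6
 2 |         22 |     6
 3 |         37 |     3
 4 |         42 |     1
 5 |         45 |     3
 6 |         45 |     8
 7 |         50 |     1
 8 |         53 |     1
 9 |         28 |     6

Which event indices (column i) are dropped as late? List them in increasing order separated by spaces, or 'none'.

i=0 t=1 v=5: → [0,9); WM=−∞
i=1 t=11 v=6: → [9,18),[6,15),[3,12); WM=−∞
i=2 t=22 v=6: → [21,30),[18,27),[15,24); WM=−∞
i=3 t=37 v=3: → [36,45),[33,42),[30,39); WM=34; [0,9) fires=5 [3,12) fires=6 [6,15) fires=6 [9,18) fires=6 [15,24) fires=6 [18,27) fires=6 [21,30) fires=6
i=4 t=42 v=1: → [42,51),[39,48),[36,45); WM=34
i=5 t=45 v=3: → [45,54),[42,51),[39,48); WM=34
i=6 t=45 v=8: → [45,54),[42,51),[39,48); WM=34
i=7 t=50 v=1: → [48,57),[45,54),[42,51); WM=47; [30,39) fires=3 [33,42) fires=3 [36,45) fires=4
i=8 t=53 v=1: → [51,60),[48,57),[45,54); WM=47
i=9 t=28 v=6: DROP (t<47-2); WM=47

9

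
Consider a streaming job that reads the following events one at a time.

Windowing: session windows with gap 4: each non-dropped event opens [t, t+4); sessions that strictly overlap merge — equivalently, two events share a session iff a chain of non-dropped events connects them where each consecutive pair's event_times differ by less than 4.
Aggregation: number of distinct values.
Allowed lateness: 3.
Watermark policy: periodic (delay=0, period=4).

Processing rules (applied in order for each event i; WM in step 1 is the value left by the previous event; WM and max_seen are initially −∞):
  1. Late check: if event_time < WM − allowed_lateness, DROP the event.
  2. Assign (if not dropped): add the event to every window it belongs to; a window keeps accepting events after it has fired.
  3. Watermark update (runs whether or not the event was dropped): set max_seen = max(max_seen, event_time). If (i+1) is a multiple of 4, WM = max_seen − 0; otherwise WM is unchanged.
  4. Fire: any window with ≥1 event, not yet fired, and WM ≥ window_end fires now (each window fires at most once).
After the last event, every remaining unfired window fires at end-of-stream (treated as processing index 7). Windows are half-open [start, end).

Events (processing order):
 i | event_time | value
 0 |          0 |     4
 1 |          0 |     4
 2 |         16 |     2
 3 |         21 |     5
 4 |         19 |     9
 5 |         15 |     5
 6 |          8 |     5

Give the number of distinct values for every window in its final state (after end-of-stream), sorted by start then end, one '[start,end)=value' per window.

[0,4)=1 [16,25)=3

i=0 t=0 v=4: → [0,4); WM=−∞
i=1 t=0 v=4: → [0,4); WM=−∞
i=2 t=16 v=2: → [16,20); WM=−∞
i=3 t=21 v=5: → [21,25); WM=21
i=4 t=19 v=9: → [16,25); WM=21
i=5 t=15 v=5: DROP (t<21-3); WM=21
i=6 t=8 v=5: DROP (t<21-3); WM=21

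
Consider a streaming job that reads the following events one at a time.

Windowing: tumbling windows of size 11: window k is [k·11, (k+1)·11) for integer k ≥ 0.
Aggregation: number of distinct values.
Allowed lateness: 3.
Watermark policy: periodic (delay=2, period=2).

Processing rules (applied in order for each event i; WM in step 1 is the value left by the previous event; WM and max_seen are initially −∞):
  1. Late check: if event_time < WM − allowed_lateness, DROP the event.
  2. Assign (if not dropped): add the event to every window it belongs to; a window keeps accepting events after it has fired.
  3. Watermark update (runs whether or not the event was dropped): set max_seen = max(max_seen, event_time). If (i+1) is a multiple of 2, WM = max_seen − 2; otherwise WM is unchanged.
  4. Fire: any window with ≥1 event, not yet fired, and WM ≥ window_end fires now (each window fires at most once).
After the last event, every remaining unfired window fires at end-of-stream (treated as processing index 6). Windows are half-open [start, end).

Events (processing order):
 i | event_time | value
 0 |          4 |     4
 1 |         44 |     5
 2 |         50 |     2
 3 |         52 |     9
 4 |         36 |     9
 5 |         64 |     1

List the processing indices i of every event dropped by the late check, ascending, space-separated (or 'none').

i=0 t=4 v=4: → [0,11); WM=−∞
i=1 t=44 v=5: → [44,55); WM=42; [0,11) fires=1
i=2 t=50 v=2: → [44,55); WM=42
i=3 t=52 v=9: → [44,55); WM=50
i=4 t=36 v=9: DROP (t<50-3); WM=50
i=5 t=64 v=1: → [55,66); WM=62; [44,55) fires=3

4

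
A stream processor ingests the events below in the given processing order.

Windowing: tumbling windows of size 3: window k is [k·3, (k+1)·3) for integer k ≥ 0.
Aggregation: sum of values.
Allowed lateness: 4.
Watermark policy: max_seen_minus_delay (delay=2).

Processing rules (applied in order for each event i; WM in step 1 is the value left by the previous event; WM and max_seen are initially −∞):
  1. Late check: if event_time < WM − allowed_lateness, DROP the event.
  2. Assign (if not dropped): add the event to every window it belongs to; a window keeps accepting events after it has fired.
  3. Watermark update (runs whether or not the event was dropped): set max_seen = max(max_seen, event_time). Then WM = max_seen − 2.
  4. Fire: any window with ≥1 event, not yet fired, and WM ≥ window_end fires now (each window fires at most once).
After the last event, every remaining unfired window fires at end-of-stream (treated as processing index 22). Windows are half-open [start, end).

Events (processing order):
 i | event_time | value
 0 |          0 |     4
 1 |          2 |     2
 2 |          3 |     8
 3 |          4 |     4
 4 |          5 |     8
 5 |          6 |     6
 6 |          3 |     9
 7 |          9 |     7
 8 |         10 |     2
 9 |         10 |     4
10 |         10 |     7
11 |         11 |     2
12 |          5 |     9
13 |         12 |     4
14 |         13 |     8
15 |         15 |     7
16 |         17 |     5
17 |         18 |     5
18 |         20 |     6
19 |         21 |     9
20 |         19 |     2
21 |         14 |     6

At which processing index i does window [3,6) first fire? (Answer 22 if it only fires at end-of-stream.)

7

i=0 t=0 v=4: → [0,3); WM=-2
i=1 t=2 v=2: → [0,3); WM=0
i=2 t=3 v=8: → [3,6); WM=1
i=3 t=4 v=4: → [3,6); WM=2
i=4 t=5 v=8: → [3,6); WM=3; [0,3) fires=6
i=5 t=6 v=6: → [6,9); WM=4
i=6 t=3 v=9: → [3,6); WM=4
i=7 t=9 v=7: → [9,12); WM=7; [3,6) fires=29
i=8 t=10 v=2: → [9,12); WM=8
i=9 t=10 v=4: → [9,12); WM=8
i=10 t=10 v=7: → [9,12); WM=8
i=11 t=11 v=2: → [9,12); WM=9; [6,9) fires=6
i=12 t=5 v=9: → [3,6); WM=9
i=13 t=12 v=4: → [12,15); WM=10
i=14 t=13 v=8: → [12,15); WM=11
i=15 t=15 v=7: → [15,18); WM=13; [9,12) fires=22
i=16 t=17 v=5: → [15,18); WM=15; [12,15) fires=12
i=17 t=18 v=5: → [18,21); WM=16
i=18 t=20 v=6: → [18,21); WM=18; [15,18) fires=12
i=19 t=21 v=9: → [21,24); WM=19
i=20 t=19 v=2: → [18,21); WM=19
i=21 t=14 v=6: DROP (t<19-4); WM=19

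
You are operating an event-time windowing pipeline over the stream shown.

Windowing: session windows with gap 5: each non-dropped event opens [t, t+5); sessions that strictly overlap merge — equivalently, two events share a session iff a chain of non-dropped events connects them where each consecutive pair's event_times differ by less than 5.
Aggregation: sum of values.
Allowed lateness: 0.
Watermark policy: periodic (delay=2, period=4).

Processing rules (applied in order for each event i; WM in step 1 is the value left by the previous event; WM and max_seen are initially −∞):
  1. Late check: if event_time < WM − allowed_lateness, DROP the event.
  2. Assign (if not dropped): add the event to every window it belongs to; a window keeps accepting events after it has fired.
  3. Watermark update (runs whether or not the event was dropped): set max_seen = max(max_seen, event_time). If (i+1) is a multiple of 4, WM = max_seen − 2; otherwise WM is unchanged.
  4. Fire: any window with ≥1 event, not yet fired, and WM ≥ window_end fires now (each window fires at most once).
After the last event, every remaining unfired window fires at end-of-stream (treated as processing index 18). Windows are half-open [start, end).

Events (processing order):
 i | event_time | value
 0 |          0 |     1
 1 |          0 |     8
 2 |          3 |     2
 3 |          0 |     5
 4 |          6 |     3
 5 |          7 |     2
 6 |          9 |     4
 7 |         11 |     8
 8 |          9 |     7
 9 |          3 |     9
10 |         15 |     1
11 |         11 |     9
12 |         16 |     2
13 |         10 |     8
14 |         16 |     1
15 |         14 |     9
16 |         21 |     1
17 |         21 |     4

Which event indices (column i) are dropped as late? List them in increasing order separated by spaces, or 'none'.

9 13

i=0 t=0 v=1: → [0,5); WM=−∞
i=1 t=0 v=8: → [0,5); WM=−∞
i=2 t=3 v=2: → [0,8); WM=−∞
i=3 t=0 v=5: → [0,8); WM=1
i=4 t=6 v=3: → [0,11); WM=1
i=5 t=7 v=2: → [0,12); WM=1
i=6 t=9 v=4: → [0,14); WM=1
i=7 t=11 v=8: → [0,16); WM=9
i=8 t=9 v=7: → [0,16); WM=9
i=9 t=3 v=9: DROP (t<9-0); WM=9
i=10 t=15 v=1: → [0,20); WM=9
i=11 t=11 v=9: → [0,20); WM=13
i=12 t=16 v=2: → [0,21); WM=13
i=13 t=10 v=8: DROP (t<13-0); WM=13
i=14 t=16 v=1: → [0,21); WM=13
i=15 t=14 v=9: → [0,21); WM=14
i=16 t=21 v=1: → [21,26); WM=14
i=17 t=21 v=4: → [21,26); WM=14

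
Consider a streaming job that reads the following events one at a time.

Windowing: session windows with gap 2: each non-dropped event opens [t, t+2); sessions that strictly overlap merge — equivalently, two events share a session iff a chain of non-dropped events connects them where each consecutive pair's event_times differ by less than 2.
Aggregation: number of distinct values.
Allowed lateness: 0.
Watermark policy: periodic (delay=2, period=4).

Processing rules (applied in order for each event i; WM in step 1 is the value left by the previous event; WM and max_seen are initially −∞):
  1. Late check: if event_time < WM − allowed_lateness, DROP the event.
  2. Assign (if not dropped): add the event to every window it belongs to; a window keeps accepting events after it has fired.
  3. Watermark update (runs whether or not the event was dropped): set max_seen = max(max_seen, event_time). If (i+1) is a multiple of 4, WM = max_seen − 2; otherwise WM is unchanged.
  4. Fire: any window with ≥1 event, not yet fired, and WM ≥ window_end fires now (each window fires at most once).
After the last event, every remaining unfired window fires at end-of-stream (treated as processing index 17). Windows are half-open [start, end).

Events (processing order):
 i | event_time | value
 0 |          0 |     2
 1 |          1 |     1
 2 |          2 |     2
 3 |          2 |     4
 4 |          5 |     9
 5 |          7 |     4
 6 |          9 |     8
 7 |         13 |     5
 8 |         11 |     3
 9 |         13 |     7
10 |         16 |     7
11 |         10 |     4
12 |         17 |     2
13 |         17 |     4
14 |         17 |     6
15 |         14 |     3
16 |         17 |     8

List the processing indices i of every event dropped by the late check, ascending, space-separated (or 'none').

11

i=0 t=0 v=2: → [0,2); WM=−∞
i=1 t=1 v=1: → [0,3); WM=−∞
i=2 t=2 v=2: → [0,4); WM=−∞
i=3 t=2 v=4: → [0,4); WM=0
i=4 t=5 v=9: → [5,7); WM=0
i=5 t=7 v=4: → [7,9); WM=0
i=6 t=9 v=8: → [9,11); WM=0
i=7 t=13 v=5: → [13,15); WM=11
i=8 t=11 v=3: → [11,13); WM=11
i=9 t=13 v=7: → [13,15); WM=11
i=10 t=16 v=7: → [16,18); WM=11
i=11 t=10 v=4: DROP (t<11-0); WM=14
i=12 t=17 v=2: → [16,19); WM=14
i=13 t=17 v=4: → [16,19); WM=14
i=14 t=17 v=6: → [16,19); WM=14
i=15 t=14 v=3: → [13,16); WM=15
i=16 t=17 v=8: → [16,19); WM=15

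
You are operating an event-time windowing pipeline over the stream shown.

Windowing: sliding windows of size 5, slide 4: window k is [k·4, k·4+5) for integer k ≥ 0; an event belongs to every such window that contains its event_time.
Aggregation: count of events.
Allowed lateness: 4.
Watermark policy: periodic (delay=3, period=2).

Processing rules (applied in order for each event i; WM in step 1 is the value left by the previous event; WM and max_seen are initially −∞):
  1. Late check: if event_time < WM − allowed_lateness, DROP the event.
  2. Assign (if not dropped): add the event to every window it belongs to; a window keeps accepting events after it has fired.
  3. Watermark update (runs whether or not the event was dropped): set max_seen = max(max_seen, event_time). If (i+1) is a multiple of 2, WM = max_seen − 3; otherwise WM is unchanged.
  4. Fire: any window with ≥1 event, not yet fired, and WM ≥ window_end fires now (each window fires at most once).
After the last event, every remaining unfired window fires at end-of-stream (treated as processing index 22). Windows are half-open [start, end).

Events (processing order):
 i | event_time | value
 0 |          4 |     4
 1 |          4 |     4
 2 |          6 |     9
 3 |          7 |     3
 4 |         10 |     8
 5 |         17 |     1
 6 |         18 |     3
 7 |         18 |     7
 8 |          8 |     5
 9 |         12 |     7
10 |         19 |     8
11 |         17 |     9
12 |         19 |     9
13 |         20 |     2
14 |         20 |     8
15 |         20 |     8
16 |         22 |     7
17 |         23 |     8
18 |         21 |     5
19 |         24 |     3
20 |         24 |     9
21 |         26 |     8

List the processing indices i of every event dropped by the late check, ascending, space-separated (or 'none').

8

i=0 t=4 v=4: → [4,9),[0,5); WM=−∞
i=1 t=4 v=4: → [4,9),[0,5); WM=1
i=2 t=6 v=9: → [4,9); WM=1
i=3 t=7 v=3: → [4,9); WM=4
i=4 t=10 v=8: → [8,13); WM=4
i=5 t=17 v=1: → [16,21); WM=14; [0,5) fires=2 [4,9) fires=4 [8,13) fires=1
i=6 t=18 v=3: → [16,21); WM=14
i=7 t=18 v=7: → [16,21); WM=15
i=8 t=8 v=5: DROP (t<15-4); WM=15
i=9 t=12 v=7: → [12,17),[8,13); WM=15
i=10 t=19 v=8: → [16,21); WM=15
i=11 t=17 v=9: → [16,21); WM=16
i=12 t=19 v=9: → [16,21); WM=16
i=13 t=20 v=2: → [20,25),[16,21); WM=17; [12,17) fires=1
i=14 t=20 v=8: → [20,25),[16,21); WM=17
i=15 t=20 v=8: → [20,25),[16,21); WM=17
i=16 t=22 v=7: → [20,25); WM=17
i=17 t=23 v=8: → [20,25); WM=20
i=18 t=21 v=5: → [20,25); WM=20
i=19 t=24 v=3: → [24,29),[20,25); WM=21; [16,21) fires=9
i=20 t=24 v=9: → [24,29),[20,25); WM=21
i=21 t=26 v=8: → [24,29); WM=23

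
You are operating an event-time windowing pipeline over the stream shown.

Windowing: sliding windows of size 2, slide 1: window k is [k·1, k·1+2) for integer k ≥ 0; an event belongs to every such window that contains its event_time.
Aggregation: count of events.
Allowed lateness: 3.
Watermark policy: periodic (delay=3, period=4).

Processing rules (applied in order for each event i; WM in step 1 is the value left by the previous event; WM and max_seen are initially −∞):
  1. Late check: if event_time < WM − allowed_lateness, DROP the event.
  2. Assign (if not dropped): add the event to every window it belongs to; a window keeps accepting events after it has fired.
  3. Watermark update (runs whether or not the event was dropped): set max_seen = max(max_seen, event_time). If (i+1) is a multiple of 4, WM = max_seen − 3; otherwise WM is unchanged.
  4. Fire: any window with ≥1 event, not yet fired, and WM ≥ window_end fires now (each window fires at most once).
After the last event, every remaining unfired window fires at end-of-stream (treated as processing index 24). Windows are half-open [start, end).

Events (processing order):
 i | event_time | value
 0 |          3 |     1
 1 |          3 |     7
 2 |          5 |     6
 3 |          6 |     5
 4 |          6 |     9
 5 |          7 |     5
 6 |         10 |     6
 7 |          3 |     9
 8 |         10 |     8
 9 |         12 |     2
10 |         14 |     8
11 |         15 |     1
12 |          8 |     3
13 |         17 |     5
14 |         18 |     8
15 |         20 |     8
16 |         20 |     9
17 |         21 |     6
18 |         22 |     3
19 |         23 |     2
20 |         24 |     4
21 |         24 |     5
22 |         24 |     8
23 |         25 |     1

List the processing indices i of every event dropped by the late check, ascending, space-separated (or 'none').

i=0 t=3 v=1: → [3,5),[2,4); WM=−∞
i=1 t=3 v=7: → [3,5),[2,4); WM=−∞
i=2 t=5 v=6: → [5,7),[4,6); WM=−∞
i=3 t=6 v=5: → [6,8),[5,7); WM=3
i=4 t=6 v=9: → [6,8),[5,7); WM=3
i=5 t=7 v=5: → [7,9),[6,8); WM=3
i=6 t=10 v=6: → [10,12),[9,11); WM=3
i=7 t=3 v=9: → [3,5),[2,4); WM=7; [2,4) fires=3 [3,5) fires=3 [4,6) fires=1 [5,7) fires=3
i=8 t=10 v=8: → [10,12),[9,11); WM=7
i=9 t=12 v=2: → [12,14),[11,13); WM=7
i=10 t=14 v=8: → [14,16),[13,15); WM=7
i=11 t=15 v=1: → [15,17),[14,16); WM=12; [6,8) fires=3 [7,9) fires=1 [9,11) fires=2 [10,12) fires=2
i=12 t=8 v=3: DROP (t<12-3); WM=12
i=13 t=17 v=5: → [17,19),[16,18); WM=12
i=14 t=18 v=8: → [18,20),[17,19); WM=12
i=15 t=20 v=8: → [20,22),[19,21); WM=17; [11,13) fires=1 [12,14) fires=1 [13,15) fires=1 [14,16) fires=2 [15,17) fires=1
i=16 t=20 v=9: → [20,22),[19,21); WM=17
i=17 t=21 v=6: → [21,23),[20,22); WM=17
i=18 t=22 v=3: → [22,24),[21,23); WM=17
i=19 t=23 v=2: → [23,25),[22,24); WM=20; [16,18) fires=1 [17,19) fires=2 [18,20) fires=1
i=20 t=24 v=4: → [24,26),[23,25); WM=20
i=21 t=24 v=5: → [24,26),[23,25); WM=20
i=22 t=24 v=8: → [24,26),[23,25); WM=20
i=23 t=25 v=1: → [25,27),[24,26); WM=22; [19,21) fires=2 [20,22) fires=3

12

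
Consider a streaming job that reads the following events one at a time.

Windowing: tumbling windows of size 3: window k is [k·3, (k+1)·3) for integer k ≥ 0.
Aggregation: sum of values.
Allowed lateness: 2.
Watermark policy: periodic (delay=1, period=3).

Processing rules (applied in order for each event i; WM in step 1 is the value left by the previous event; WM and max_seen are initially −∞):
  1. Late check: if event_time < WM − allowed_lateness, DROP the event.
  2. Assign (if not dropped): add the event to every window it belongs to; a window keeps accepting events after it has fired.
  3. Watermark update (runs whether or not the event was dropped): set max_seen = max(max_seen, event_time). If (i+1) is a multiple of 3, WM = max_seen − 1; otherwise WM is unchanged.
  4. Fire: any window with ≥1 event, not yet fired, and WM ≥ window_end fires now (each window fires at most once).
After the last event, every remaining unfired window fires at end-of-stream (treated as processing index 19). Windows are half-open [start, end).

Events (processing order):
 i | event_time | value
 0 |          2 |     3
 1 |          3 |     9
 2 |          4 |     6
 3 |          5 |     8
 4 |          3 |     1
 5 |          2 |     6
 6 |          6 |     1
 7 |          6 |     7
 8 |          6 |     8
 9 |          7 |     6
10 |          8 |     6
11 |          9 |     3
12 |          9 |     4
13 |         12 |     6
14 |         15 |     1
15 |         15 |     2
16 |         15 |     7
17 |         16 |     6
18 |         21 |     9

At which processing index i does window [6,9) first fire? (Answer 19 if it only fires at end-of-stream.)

14

i=0 t=2 v=3: → [0,3); WM=−∞
i=1 t=3 v=9: → [3,6); WM=−∞
i=2 t=4 v=6: → [3,6); WM=3; [0,3) fires=3
i=3 t=5 v=8: → [3,6); WM=3
i=4 t=3 v=1: → [3,6); WM=3
i=5 t=2 v=6: → [0,3); WM=4
i=6 t=6 v=1: → [6,9); WM=4
i=7 t=6 v=7: → [6,9); WM=4
i=8 t=6 v=8: → [6,9); WM=5
i=9 t=7 v=6: → [6,9); WM=5
i=10 t=8 v=6: → [6,9); WM=5
i=11 t=9 v=3: → [9,12); WM=8; [3,6) fires=24
i=12 t=9 v=4: → [9,12); WM=8
i=13 t=12 v=6: → [12,15); WM=8
i=14 t=15 v=1: → [15,18); WM=14; [6,9) fires=28 [9,12) fires=7
i=15 t=15 v=2: → [15,18); WM=14
i=16 t=15 v=7: → [15,18); WM=14
i=17 t=16 v=6: → [15,18); WM=15; [12,15) fires=6
i=18 t=21 v=9: → [21,24); WM=15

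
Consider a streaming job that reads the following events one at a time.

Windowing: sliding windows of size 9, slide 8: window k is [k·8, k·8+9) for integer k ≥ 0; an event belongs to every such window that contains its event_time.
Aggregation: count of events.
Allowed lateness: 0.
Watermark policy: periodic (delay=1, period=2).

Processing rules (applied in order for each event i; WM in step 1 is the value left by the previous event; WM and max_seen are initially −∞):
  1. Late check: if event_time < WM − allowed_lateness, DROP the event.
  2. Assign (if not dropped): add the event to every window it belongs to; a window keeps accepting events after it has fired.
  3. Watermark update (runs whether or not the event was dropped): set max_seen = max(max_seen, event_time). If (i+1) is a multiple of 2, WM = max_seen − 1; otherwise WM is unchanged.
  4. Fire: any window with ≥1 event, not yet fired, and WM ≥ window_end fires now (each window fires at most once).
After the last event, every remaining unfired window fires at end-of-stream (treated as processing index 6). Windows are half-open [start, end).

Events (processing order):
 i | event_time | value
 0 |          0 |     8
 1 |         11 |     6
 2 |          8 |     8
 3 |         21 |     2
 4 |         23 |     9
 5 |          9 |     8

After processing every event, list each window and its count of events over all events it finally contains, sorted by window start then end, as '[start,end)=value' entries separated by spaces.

i=0 t=0 v=8: → [0,9); WM=−∞
i=1 t=11 v=6: → [8,17); WM=10; [0,9) fires=1
i=2 t=8 v=8: DROP (t<10-0); WM=10
i=3 t=21 v=2: → [16,25); WM=20; [8,17) fires=1
i=4 t=23 v=9: → [16,25); WM=20
i=5 t=9 v=8: DROP (t<20-0); WM=22

[0,9)=1 [8,17)=1 [16,25)=2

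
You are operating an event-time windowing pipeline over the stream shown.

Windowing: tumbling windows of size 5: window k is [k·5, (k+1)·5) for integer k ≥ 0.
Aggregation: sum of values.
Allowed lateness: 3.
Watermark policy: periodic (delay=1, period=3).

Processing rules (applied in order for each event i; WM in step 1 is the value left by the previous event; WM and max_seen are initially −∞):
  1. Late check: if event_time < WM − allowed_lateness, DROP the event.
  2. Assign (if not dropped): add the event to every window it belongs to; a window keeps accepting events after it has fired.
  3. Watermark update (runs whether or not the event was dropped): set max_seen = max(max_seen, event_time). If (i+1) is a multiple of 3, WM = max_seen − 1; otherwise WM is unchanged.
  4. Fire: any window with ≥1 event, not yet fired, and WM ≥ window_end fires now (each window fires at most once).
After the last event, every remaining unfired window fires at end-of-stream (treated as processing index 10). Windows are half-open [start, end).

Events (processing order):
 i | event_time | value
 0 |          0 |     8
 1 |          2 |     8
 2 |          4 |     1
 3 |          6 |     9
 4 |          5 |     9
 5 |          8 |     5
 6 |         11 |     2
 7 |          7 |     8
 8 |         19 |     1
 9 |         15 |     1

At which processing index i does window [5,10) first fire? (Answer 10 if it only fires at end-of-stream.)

8

i=0 t=0 v=8: → [0,5); WM=−∞
i=1 t=2 v=8: → [0,5); WM=−∞
i=2 t=4 v=1: → [0,5); WM=3
i=3 t=6 v=9: → [5,10); WM=3
i=4 t=5 v=9: → [5,10); WM=3
i=5 t=8 v=5: → [5,10); WM=7; [0,5) fires=17
i=6 t=11 v=2: → [10,15); WM=7
i=7 t=7 v=8: → [5,10); WM=7
i=8 t=19 v=1: → [15,20); WM=18; [5,10) fires=31 [10,15) fires=2
i=9 t=15 v=1: → [15,20); WM=18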